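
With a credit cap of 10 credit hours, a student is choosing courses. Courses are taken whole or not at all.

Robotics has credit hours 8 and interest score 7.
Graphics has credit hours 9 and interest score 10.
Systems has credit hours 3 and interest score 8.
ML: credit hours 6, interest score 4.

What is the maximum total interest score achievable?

12

Take Systems and ML: credit hours 3 + 6 = 9 ≤ 10, interest score 8 + 4 = 12.
No other feasible combination does better.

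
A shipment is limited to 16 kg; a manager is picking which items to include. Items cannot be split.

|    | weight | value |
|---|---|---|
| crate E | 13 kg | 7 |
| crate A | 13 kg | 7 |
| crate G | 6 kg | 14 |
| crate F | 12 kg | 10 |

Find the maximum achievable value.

crate F: weight 12 ≤ 16, value 10.
crate G: weight 6 ≤ 16, value 14.
Best is crate G with total value 14.

14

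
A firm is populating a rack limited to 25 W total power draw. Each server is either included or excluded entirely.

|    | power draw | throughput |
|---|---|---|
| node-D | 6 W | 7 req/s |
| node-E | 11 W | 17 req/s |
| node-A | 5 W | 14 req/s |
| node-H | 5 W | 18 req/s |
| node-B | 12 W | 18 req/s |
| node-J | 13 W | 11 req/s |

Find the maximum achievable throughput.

50

This is a 0-1 knapsack instance.
Take node-A, node-H, and node-B: power draw 5 + 5 + 12 = 22 ≤ 25, throughput 14 + 18 + 18 = 50.
No other feasible combination does better.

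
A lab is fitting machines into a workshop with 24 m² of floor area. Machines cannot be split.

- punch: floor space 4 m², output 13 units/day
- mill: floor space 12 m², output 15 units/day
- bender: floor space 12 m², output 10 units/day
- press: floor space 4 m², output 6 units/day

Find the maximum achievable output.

This is an integer program with binary decision variables.
Allowing fractional choices, the relaxed optimum would be about 37.3, but machines are indivisible.
punch + mill: floor space 4 + 12 = 16 ≤ 24, output 13 + 15 = 28.
punch + mill + press: floor space 4 + 12 + 4 = 20 ≤ 24, output 13 + 15 + 6 = 34.
punch + bender + press: floor space 4 + 12 + 4 = 20 ≤ 24, output 13 + 10 + 6 = 29.
Best is punch, mill, and press with total output 34.

34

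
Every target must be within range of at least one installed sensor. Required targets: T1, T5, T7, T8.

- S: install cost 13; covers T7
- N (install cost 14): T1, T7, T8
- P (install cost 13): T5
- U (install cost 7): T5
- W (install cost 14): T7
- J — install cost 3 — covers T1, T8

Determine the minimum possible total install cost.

21

The greedy cost-per-new-target heuristic would pick J, U, and S for 23, but a cheaper cover exists.
Choose N and U: together they cover T1, T5, T7, T8 — every target.
Total install cost: 14 + 7 = 21.
No cover costs less than 21.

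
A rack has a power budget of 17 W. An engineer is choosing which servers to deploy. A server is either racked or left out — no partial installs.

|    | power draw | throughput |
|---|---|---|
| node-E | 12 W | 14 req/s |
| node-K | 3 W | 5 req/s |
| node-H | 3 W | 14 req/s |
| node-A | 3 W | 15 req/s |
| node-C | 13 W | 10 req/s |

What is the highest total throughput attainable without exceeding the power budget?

Allowing fractional choices, the relaxed optimum would be about 43.3, but servers are indivisible.
node-E + node-A: power draw 12 + 3 = 15 ≤ 17, throughput 14 + 15 = 29.
node-K + node-H + node-A: power draw 3 + 3 + 3 = 9 ≤ 17, throughput 5 + 14 + 15 = 34.
node-H + node-A: power draw 3 + 3 = 6 ≤ 17, throughput 14 + 15 = 29.
Best is node-K, node-H, and node-A with total throughput 34.

34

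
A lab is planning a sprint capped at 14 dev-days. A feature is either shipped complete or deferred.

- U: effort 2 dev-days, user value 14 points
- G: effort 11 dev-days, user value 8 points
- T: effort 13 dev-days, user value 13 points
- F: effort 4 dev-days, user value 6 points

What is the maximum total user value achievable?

22

Take U and G: effort 2 + 11 = 13 ≤ 14, user value 14 + 8 = 22.
No other feasible combination does better.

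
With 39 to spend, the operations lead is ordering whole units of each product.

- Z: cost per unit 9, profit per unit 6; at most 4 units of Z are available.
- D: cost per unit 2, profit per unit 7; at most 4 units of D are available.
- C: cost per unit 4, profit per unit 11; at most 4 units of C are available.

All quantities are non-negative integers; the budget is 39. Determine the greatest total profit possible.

78

This is a bounded integer knapsack.
2×Z, 4×D, and 3×C: cost 38 ≤ 39, profit 2·6 + 4·7 + 3·11 = 73.
1×Z, 4×D, and 4×C: cost 33 ≤ 39, profit 1·6 + 4·7 + 4·11 = 78.
Best is 78.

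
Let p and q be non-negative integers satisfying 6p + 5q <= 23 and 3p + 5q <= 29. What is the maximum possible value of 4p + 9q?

The continuous relaxation peaks at (0, 4.6) with value 41.40; rounding to a feasible lattice point costs some objective.
(p,q)=(0,4): 6·0+5·4=20≤23, 3·0+5·4=20≤29, objective 36.
(p,q)=(1,3): 6·1+5·3=21≤23, 3·1+5·3=18≤29, objective 31.
(p,q)=(0,3): 6·0+5·3=15≤23, 3·0+5·3=15≤29, objective 27.
Maximum is 36 at (p,q)=(0,4).

36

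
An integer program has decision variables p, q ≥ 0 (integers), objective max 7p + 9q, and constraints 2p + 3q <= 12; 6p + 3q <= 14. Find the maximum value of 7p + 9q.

(p,q)=(0,4) is feasible, giving 36.
(p,q)=(0,3) is feasible, giving 27.
(p,q)=(1,2) is feasible, giving 25.
No feasible integer point exceeds 36.

36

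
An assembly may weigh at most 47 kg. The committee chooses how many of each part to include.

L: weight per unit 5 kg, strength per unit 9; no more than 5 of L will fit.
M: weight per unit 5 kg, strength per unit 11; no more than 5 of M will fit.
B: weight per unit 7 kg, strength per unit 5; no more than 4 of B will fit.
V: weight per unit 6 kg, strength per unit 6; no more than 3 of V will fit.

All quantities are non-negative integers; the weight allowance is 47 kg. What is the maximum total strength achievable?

91

4×L and 5×M: weight 45 ≤ 47, strength 4·9 + 5·11 = 91.
5×L and 4×M: weight 45 ≤ 47, strength 5·9 + 4·11 = 89.
Best is 91.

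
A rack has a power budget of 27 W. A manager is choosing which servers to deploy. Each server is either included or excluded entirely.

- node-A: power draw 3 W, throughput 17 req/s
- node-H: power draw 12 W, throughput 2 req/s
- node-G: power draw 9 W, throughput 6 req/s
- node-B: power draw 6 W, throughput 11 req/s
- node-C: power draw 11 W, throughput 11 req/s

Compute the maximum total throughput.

Allowing fractional choices, the relaxed optimum would be about 43.7, but servers are indivisible.
node-A + node-G + node-C: power draw 3 + 9 + 11 = 23 ≤ 27, throughput 17 + 6 + 11 = 34.
node-A + node-G + node-B: power draw 3 + 9 + 6 = 18 ≤ 27, throughput 17 + 6 + 11 = 34.
node-A + node-B + node-C: power draw 3 + 6 + 11 = 20 ≤ 27, throughput 17 + 11 + 11 = 39.
Best is node-A, node-B, and node-C with total throughput 39.

39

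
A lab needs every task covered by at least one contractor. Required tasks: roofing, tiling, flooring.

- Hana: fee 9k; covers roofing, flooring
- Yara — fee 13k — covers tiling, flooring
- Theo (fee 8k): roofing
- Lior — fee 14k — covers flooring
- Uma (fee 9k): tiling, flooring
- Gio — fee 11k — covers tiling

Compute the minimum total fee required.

17

The greedy cost-per-new-task heuristic would pick Hana and Uma for 18, but a cheaper cover exists.
Choose Theo and Uma: together they cover roofing, tiling, flooring — every task.
Total fee: 8 + 9 = 17.
No cover costs less than 17.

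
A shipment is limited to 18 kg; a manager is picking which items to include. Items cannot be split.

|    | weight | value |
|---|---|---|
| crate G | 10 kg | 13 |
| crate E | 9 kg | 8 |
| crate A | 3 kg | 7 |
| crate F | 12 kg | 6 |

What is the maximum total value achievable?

20

This is an integer program with binary decision variables.
Take crate G and crate A: weight 10 + 3 = 13 ≤ 18, value 13 + 7 = 20.
No other feasible combination does better.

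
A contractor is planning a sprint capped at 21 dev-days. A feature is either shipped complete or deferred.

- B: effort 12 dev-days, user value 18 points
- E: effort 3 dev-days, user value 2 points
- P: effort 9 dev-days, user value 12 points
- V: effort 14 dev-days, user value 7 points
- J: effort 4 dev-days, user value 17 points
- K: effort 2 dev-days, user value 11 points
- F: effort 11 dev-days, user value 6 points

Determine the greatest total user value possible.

48

Take B, E, J, and K: effort 12 + 3 + 4 + 2 = 21 ≤ 21, user value 18 + 2 + 17 + 11 = 48.
No other feasible combination does better.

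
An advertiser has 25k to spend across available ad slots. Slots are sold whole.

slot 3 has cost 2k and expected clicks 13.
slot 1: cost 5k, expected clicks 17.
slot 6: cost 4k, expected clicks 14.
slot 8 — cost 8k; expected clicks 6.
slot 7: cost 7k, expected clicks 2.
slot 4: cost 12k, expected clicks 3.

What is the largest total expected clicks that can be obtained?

50

This is a 0-1 knapsack instance.
slot 3 + slot 1 + slot 6 + slot 8: cost 2 + 5 + 4 + 8 = 19 ≤ 25, expected clicks 13 + 17 + 14 + 6 = 50.
slot 3 + slot 1 + slot 6 + slot 4: cost 2 + 5 + 4 + 12 = 23 ≤ 25, expected clicks 13 + 17 + 14 + 3 = 47.
Best is slot 3, slot 1, slot 6, and slot 8 with total expected clicks 50.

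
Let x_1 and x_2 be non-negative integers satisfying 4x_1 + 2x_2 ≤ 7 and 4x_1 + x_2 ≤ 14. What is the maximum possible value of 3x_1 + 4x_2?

(x_1,x_2)=(0,3): 4·0+2·3=6≤7, 4·0+1·3=3≤14, objective 12.
(x_1,x_2)=(0,2): 4·0+2·2=4≤7, 4·0+1·2=2≤14, objective 8.
No feasible integer point exceeds 12.

12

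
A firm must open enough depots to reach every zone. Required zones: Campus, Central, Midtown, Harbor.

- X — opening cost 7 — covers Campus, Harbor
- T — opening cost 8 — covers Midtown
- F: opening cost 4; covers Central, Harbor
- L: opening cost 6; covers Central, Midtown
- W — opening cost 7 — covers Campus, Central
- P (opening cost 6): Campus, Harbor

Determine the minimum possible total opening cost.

The greedy cost-per-new-zone heuristic would pick F, L, and P for 16, but a cheaper cover exists.
Choose L and P: together they cover Campus, Central, Midtown, Harbor — every zone.
Total opening cost: 6 + 6 = 12.
No cover costs less than 12.

12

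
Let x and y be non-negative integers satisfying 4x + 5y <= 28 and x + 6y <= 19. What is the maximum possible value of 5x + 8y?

36

(x,y)=(4,2): 4·4+5·2=26≤28, 1·4+6·2=16≤19, objective 36.
(x,y)=(5,1): 4·5+5·1=25≤28, 1·5+6·1=11≤19, objective 33.
(x,y)=(3,2): 4·3+5·2=22≤28, 1·3+6·2=15≤19, objective 31.
No feasible integer point exceeds 36.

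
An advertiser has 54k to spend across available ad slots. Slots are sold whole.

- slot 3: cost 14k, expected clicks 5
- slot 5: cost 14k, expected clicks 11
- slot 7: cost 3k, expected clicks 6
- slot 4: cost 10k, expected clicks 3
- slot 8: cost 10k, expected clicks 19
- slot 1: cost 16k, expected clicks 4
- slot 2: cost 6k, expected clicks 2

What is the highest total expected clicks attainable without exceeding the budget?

44

Take slot 3, slot 5, slot 7, slot 4, and slot 8: cost 14 + 14 + 3 + 10 + 10 = 51 ≤ 54, expected clicks 5 + 11 + 6 + 3 + 19 = 44.
No other feasible combination does better.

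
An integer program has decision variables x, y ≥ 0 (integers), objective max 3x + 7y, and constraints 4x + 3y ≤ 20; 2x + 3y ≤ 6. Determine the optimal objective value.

(x,y)=(0,2) is feasible, giving 14.
(x,y)=(1,1) is feasible, giving 10.
(x,y)=(0,1) is feasible, giving 7.
The best lattice point is (0,2), giving 14.

14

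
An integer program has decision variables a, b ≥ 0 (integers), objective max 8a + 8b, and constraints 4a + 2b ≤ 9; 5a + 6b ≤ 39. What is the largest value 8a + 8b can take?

(a,b)=(0,4) is feasible, giving 32.
(a,b)=(0,3) is feasible, giving 24.
The best lattice point is (0,4), giving 32.

32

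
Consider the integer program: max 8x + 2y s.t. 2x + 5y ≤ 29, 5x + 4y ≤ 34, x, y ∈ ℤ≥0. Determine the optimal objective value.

(x,y)=(6,1): 2·6+5·1=17≤29, 5·6+4·1=34≤34, objective 50.
(x,y)=(6,0): 2·6+5·0=12≤29, 5·6+4·0=30≤34, objective 48.
(x,y)=(5,2): 2·5+5·2=20≤29, 5·5+4·2=33≤34, objective 44.
No feasible integer point exceeds 50.

50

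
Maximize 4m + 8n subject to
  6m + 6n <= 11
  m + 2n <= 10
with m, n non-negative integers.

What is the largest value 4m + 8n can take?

8

Relaxing integrality, the LP optimum is 14.67 at (m,n) = (0, 1.83), which is not an integer point.
(m,n)=(0,1) is feasible, giving 8.
(m,n)=(1,0) is feasible, giving 4.
(m,n)=(0,0) is feasible, giving 0.
No feasible integer point exceeds 8.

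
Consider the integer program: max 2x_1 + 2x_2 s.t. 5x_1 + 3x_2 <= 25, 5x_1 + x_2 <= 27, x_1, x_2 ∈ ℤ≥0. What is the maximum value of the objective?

(x_1,x_2)=(0,8) is feasible, giving 16.
(x_1,x_2)=(0,7) is feasible, giving 14.
Maximum is 16 at (x_1,x_2)=(0,8).

16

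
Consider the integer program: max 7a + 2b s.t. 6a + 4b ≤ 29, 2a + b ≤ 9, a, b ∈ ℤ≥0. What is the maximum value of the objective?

30

The continuous relaxation peaks at (4.5, 0) with value 31.50; rounding to a feasible lattice point costs some objective.
(a,b)=(4,1): 6·4+4·1=28≤29, 2·4+1·1=9≤9, objective 30.
(a,b)=(4,0): 6·4+4·0=24≤29, 2·4+1·0=8≤9, objective 28.
(a,b)=(3,2): 6·3+4·2=26≤29, 2·3+1·2=8≤9, objective 25.
(a,b)=(3,1): 6·3+4·1=22≤29, 2·3+1·1=7≤9, objective 23.
Maximum is 30 at (a,b)=(4,1).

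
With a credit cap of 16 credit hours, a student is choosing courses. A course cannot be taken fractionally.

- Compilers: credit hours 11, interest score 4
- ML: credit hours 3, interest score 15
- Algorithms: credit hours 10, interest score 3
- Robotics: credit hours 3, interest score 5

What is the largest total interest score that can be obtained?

Treat it as a binary knapsack problem.
Compilers + ML: credit hours 11 + 3 = 14 ≤ 16, interest score 4 + 15 = 19.
ML + Algorithms + Robotics: credit hours 3 + 10 + 3 = 16 ≤ 16, interest score 15 + 3 + 5 = 23.
ML + Robotics: credit hours 3 + 3 = 6 ≤ 16, interest score 15 + 5 = 20.
Best is ML, Algorithms, and Robotics with total interest score 23.

23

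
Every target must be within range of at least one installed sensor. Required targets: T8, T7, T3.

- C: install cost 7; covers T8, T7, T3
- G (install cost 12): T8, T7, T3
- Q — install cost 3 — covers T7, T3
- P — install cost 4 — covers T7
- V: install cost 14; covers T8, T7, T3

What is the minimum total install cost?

C alone covers T8, T7, T3 — every target.
Total install cost: 7.

7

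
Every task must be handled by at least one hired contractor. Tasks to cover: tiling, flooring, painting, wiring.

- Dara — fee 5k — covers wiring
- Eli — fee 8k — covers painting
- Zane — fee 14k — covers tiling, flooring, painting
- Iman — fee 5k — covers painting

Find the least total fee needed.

19

Choose Dara and Zane: together they cover tiling, flooring, painting, wiring — every task.
Total fee: 5 + 14 = 19.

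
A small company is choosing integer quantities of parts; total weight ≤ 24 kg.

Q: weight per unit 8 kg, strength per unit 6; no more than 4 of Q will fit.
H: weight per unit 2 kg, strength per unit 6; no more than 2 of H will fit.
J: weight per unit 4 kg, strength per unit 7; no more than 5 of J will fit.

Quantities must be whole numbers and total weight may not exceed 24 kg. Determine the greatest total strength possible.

H has the best ratio (6/2); taking only H gives at most 2×6 = 12 (stopped by the supply cap of 2).
Mixing does better — 2×H and 5×J: weight 24 ≤ 24, strength 2·6 + 5·7 = 47.

47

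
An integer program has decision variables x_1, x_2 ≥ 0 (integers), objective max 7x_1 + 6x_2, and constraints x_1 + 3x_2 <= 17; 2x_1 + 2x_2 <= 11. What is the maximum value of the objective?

35

Relaxing integrality, the LP optimum is 38.50 at (x_1,x_2) = (5.5, 0), which is not an integer point.
(x_1,x_2)=(5,0) is feasible, giving 35.
(x_1,x_2)=(4,1) is feasible, giving 34.
Maximum is 35 at (x_1,x_2)=(5,0).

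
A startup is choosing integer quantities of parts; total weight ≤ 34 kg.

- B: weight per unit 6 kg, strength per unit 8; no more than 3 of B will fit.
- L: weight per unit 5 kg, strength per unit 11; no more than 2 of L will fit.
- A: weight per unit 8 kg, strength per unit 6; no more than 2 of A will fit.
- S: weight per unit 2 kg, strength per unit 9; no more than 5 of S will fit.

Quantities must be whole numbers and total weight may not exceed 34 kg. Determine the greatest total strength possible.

83

S has the best ratio (9/2); taking only S gives at most 5×9 = 45 (stopped by the supply cap of 5).
Mixing does better — 2×B, 2×L, and 5×S: weight 32 ≤ 34, strength 2·8 + 2·11 + 5·9 = 83.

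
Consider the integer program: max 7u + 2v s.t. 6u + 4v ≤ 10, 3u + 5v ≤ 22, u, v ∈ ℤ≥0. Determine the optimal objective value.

Relaxing integrality, the LP optimum is 11.67 at (u,v) = (1.67, 0), which is not an integer point.
(u,v)=(1,1): 6·1+4·1=10≤10, 3·1+5·1=8≤22, objective 9.
(u,v)=(1,0): 6·1+4·0=6≤10, 3·1+5·0=3≤22, objective 7.
(u,v)=(0,2): 6·0+4·2=8≤10, 3·0+5·2=10≤22, objective 4.
The best lattice point is (1,1), giving 9.

9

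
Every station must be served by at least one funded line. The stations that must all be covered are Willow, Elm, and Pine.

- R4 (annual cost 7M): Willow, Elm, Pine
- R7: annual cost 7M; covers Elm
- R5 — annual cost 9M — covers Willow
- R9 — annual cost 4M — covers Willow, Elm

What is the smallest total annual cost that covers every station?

7

The greedy cost-per-new-station heuristic would pick R9 and R4 for 11, but a cheaper cover exists.
R4 alone covers Willow, Elm, Pine — every station.
Total annual cost: 7.
No cover costs less than 7.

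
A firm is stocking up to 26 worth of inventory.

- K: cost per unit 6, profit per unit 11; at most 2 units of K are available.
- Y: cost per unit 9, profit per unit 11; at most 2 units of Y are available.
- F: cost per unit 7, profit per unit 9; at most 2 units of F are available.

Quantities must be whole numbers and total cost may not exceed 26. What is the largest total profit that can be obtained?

1×K and 2×Y: cost 24 ≤ 26, profit 1·11 + 2·11 = 33.
2×K and 2×F: cost 26 ≤ 26, profit 2·11 + 2·9 = 40.
Best is 40.

40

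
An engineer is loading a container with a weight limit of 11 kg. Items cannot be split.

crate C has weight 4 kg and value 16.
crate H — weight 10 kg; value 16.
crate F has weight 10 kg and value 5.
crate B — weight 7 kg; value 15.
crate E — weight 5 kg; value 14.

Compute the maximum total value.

31

crate C: weight 4 ≤ 11, value 16.
crate C + crate B: weight 4 + 7 = 11 ≤ 11, value 16 + 15 = 31.
crate C + crate E: weight 4 + 5 = 9 ≤ 11, value 16 + 14 = 30.
Best is crate C and crate B with total value 31.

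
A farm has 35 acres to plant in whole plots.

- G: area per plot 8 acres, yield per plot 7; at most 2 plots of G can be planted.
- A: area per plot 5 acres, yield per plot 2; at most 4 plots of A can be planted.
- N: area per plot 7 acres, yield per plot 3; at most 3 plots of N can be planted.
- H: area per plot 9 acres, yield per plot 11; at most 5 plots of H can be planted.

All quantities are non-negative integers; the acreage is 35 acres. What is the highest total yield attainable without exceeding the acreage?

This is a bounded integer knapsack.
H has the best ratio (11/9); taking only H gives at most 3×11 = 33 (stopped by the area limit).
Mixing does better — 1×G and 3×H: area 35 ≤ 35, yield 1·7 + 3·11 = 40.

40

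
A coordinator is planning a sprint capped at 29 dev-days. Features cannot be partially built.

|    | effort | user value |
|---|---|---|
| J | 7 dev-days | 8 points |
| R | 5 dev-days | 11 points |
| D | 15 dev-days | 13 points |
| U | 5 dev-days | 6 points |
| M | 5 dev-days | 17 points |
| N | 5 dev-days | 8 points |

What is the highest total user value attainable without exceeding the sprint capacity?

50

Allowing fractional choices, the relaxed optimum would be about 51.7, but features are indivisible.
R + U + M + N: effort 5 + 5 + 5 + 5 = 20 ≤ 29, user value 11 + 6 + 17 + 8 = 42.
J + R + M + N: effort 7 + 5 + 5 + 5 = 22 ≤ 29, user value 8 + 11 + 17 + 8 = 44.
J + R + U + M + N: effort 7 + 5 + 5 + 5 + 5 = 27 ≤ 29, user value 8 + 11 + 6 + 17 + 8 = 50.
Best is J, R, U, M, and N with total user value 50.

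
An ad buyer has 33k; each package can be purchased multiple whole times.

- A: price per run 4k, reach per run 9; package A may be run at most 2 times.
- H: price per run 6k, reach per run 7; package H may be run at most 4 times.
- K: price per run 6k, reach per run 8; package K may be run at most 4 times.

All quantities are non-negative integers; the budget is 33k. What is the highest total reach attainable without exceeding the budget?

A has the best ratio (9/4); taking only A gives at most 2×9 = 18 (stopped by the supply cap of 2).
Mixing does better — 2×A and 4×K: price 32 ≤ 33, reach 2·9 + 4·8 = 50.

50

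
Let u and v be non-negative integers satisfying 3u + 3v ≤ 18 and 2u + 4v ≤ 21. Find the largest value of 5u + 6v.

The continuous relaxation peaks at (1.5, 4.5) with value 34.50; rounding to a feasible lattice point costs some objective.
(u,v)=(2,4) is feasible, giving 34.
(u,v)=(3,3) is feasible, giving 33.
(u,v)=(0,5) is feasible, giving 30.
(u,v)=(1,4) is feasible, giving 29.
No feasible integer point exceeds 34.

34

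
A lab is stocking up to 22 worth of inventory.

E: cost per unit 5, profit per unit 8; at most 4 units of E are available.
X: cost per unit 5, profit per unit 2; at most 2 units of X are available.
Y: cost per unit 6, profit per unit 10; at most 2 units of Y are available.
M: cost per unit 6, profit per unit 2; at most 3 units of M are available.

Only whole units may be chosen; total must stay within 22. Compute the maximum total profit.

3×E and 1×Y: cost 21 ≤ 22, profit 3·8 + 1·10 = 34.
2×E and 2×Y: cost 22 ≤ 22, profit 2·8 + 2·10 = 36.
Best is 36.

36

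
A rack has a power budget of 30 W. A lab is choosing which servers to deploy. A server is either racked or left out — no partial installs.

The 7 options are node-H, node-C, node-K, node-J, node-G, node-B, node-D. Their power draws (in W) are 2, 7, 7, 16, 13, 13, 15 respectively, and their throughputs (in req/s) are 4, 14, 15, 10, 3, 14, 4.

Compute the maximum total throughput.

47

Allowing fractional choices, the relaxed optimum would be about 47.6, but servers are indivisible.
node-H + node-C + node-K + node-B: power draw 2 + 7 + 7 + 13 = 29 ≤ 30, throughput 4 + 14 + 15 + 14 = 47.
node-C + node-K + node-B: power draw 7 + 7 + 13 = 27 ≤ 30, throughput 14 + 15 + 14 = 43.
node-C + node-K + node-J: power draw 7 + 7 + 16 = 30 ≤ 30, throughput 14 + 15 + 10 = 39.
Best is node-H, node-C, node-K, and node-B with total throughput 47.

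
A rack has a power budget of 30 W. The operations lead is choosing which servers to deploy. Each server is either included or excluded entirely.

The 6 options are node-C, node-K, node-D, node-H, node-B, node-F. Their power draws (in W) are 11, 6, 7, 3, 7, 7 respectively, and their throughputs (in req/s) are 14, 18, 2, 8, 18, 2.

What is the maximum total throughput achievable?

58

Take node-C, node-K, node-H, and node-B: power draw 11 + 6 + 3 + 7 = 27 ≤ 30, throughput 14 + 18 + 8 + 18 = 58.
No other feasible combination does better.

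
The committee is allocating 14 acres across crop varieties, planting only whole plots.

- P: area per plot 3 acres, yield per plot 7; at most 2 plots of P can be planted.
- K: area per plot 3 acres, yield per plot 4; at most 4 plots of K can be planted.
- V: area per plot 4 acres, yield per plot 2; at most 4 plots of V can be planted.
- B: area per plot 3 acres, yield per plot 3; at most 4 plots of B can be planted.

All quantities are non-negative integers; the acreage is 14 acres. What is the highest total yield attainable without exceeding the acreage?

22

This is a bounded integer knapsack.
Take 2×P and 2×K: area 12 ≤ 14, yield 2·7 + 2·4 = 22.
P has the best ratio (7/3) and is taken to its limit of 2; remaining capacity is filled optimally with the others.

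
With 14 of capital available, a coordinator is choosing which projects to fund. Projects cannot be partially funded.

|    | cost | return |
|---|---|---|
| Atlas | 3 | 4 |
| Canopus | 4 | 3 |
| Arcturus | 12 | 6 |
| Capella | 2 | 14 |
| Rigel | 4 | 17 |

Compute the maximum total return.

38

Allowing fractional choices, the relaxed optimum would be about 38.5, but projects are indivisible.
Atlas + Capella + Rigel: cost 3 + 2 + 4 = 9 ≤ 14, return 4 + 14 + 17 = 35.
Canopus + Capella + Rigel: cost 4 + 2 + 4 = 10 ≤ 14, return 3 + 14 + 17 = 34.
Atlas + Canopus + Capella + Rigel: cost 3 + 4 + 2 + 4 = 13 ≤ 14, return 4 + 3 + 14 + 17 = 38.
Best is Atlas, Canopus, Capella, and Rigel with total return 38.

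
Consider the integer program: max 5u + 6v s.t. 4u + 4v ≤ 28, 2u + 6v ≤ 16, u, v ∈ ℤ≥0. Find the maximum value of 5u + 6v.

35

The continuous relaxation peaks at (6.5, 0.5) with value 35.50; rounding to a feasible lattice point costs some objective.
(u,v)=(7,0): 4·7+4·0=28≤28, 2·7+6·0=14≤16, objective 35.
(u,v)=(5,1): 4·5+4·1=24≤28, 2·5+6·1=16≤16, objective 31.
(u,v)=(6,0): 4·6+4·0=24≤28, 2·6+6·0=12≤16, objective 30.
Maximum is 35 at (u,v)=(7,0).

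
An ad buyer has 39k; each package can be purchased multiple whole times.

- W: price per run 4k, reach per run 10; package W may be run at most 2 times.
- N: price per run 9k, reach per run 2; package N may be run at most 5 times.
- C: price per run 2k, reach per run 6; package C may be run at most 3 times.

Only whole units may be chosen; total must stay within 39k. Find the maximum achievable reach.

This is a bounded integer knapsack.
2×W, 1×N, and 3×C: price 23 ≤ 39, reach 2·10 + 1·2 + 3·6 = 40.
2×W, 2×N, and 3×C: price 32 ≤ 39, reach 2·10 + 2·2 + 3·6 = 42.
Best is 42.

42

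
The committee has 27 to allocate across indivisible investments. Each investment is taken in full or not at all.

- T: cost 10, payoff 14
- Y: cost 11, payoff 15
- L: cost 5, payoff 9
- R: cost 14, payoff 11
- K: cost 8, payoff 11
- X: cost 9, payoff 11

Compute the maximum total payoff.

38

Allowing fractional choices, the relaxed optimum would be about 39.5, but investments are indivisible.
T + K + X: cost 10 + 8 + 9 = 27 ≤ 27, payoff 14 + 11 + 11 = 36.
T + Y + L: cost 10 + 11 + 5 = 26 ≤ 27, payoff 14 + 15 + 9 = 38.
Best is T, Y, and L with total payoff 38.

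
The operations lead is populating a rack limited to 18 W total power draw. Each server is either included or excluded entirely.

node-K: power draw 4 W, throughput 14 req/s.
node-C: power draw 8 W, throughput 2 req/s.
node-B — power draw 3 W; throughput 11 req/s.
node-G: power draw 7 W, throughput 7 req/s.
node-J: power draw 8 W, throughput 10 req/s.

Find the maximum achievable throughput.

35

node-K + node-B + node-G: power draw 4 + 3 + 7 = 14 ≤ 18, throughput 14 + 11 + 7 = 32.
node-B + node-G + node-J: power draw 3 + 7 + 8 = 18 ≤ 18, throughput 11 + 7 + 10 = 28.
node-K + node-B + node-J: power draw 4 + 3 + 8 = 15 ≤ 18, throughput 14 + 11 + 10 = 35.
Best is node-K, node-B, and node-J with total throughput 35.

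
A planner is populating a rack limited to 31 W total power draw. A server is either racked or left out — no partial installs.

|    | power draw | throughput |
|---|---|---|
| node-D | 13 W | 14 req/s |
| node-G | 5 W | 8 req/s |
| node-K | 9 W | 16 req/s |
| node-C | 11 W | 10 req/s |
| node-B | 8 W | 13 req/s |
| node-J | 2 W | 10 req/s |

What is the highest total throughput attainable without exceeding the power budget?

Allowing fractional choices, the relaxed optimum would be about 54.5, but servers are indivisible.
node-K + node-C + node-B + node-J: power draw 9 + 11 + 8 + 2 = 30 ≤ 31, throughput 16 + 10 + 13 + 10 = 49.
node-D + node-G + node-K + node-J: power draw 13 + 5 + 9 + 2 = 29 ≤ 31, throughput 14 + 8 + 16 + 10 = 48.
Best is node-K, node-C, node-B, and node-J with total throughput 49.

49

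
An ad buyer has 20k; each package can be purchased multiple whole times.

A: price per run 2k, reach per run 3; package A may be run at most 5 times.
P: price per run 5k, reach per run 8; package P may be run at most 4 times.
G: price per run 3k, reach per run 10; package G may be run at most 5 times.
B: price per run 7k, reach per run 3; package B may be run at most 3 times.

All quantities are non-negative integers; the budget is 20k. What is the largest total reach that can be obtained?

G has the best ratio (10/3); taking only G gives at most 5×10 = 50 (stopped by the supply cap of 5).
Mixing does better — 1×P and 5×G: price 20 ≤ 20, reach 1·8 + 5·10 = 58.

58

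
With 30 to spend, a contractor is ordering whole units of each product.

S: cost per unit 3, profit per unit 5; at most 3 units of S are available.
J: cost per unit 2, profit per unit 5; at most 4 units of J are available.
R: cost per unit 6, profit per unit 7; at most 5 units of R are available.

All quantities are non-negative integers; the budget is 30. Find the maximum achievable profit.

This is a bounded integer knapsack.
J has the best ratio (5/2); taking only J gives at most 4×5 = 20 (stopped by the supply cap of 4).
Mixing does better — 3×S, 4×J, and 2×R: cost 29 ≤ 30, profit 3·5 + 4·5 + 2·7 = 49.

49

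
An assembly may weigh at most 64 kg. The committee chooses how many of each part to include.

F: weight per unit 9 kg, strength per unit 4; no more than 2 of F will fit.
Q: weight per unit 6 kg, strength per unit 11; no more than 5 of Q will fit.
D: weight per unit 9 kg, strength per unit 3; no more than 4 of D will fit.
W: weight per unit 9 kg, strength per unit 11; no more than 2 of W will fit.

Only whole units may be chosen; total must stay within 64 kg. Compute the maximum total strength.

1×F, 5×Q, and 2×W: weight 57 ≤ 64, strength 1·4 + 5·11 + 2·11 = 81.
5×Q, 1×D, and 2×W: weight 57 ≤ 64, strength 5·11 + 1·3 + 2·11 = 80.
Best is 81.

81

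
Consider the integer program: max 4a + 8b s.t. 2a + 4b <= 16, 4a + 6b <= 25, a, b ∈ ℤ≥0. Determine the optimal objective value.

32

(a,b)=(0,4): 2·0+4·4=16≤16, 4·0+6·4=24≤25, objective 32.
(a,b)=(1,3): 2·1+4·3=14≤16, 4·1+6·3=22≤25, objective 28.
(a,b)=(0,3): 2·0+4·3=12≤16, 4·0+6·3=18≤25, objective 24.
The best lattice point is (0,4), giving 32.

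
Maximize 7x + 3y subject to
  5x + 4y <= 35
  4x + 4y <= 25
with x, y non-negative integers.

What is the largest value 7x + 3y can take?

42

(x,y)=(6,0): 5·6+4·0=30≤35, 4·6+4·0=24≤25, objective 42.
(x,y)=(5,1): 5·5+4·1=29≤35, 4·5+4·1=24≤25, objective 38.
(x,y)=(5,0): 5·5+4·0=25≤35, 4·5+4·0=20≤25, objective 35.
Maximum is 42 at (x,y)=(6,0).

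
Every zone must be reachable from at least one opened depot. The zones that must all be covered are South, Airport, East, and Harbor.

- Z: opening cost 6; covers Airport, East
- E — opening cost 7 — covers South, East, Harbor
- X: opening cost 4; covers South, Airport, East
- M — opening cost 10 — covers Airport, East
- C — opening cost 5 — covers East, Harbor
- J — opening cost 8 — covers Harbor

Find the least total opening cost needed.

9

Choose X and C: together they cover South, Airport, East, Harbor — every zone.
Total opening cost: 4 + 5 = 9.
No cover costs less than 9.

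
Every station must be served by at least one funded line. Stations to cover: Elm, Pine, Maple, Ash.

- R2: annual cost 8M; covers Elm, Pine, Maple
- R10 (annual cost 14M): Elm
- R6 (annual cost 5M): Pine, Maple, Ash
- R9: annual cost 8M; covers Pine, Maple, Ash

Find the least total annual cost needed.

Choose R2 and R6: together they cover Elm, Pine, Maple, Ash — every station.
Total annual cost: 8 + 5 = 13.
No cover costs less than 13.

13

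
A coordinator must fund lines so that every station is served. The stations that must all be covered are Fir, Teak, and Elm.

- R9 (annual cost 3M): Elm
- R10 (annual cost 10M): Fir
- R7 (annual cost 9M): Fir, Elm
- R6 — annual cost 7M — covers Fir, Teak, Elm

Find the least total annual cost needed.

R6 alone covers Fir, Teak, Elm — every station.
Total annual cost: 7.
No cover costs less than 7.

7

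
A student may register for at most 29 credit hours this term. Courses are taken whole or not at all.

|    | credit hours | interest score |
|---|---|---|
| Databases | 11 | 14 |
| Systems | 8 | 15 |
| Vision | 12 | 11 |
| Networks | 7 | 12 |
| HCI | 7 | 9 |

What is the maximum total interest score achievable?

Allowing fractional choices, the relaxed optimum would be about 44.9, but courses are indivisible.
Databases + Systems + Networks: credit hours 11 + 8 + 7 = 26 ≤ 29, interest score 14 + 15 + 12 = 41.
Databases + Systems + HCI: credit hours 11 + 8 + 7 = 26 ≤ 29, interest score 14 + 15 + 9 = 38.
Best is Databases, Systems, and Networks with total interest score 41.

41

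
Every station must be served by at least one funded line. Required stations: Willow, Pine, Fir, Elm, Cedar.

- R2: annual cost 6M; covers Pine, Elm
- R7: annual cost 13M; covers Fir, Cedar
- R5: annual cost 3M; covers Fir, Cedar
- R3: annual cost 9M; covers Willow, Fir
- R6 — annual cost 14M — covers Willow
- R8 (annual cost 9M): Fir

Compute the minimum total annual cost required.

Choose R2, R5, and R3: together they cover Willow, Pine, Fir, Elm, Cedar — every station.
Total annual cost: 6 + 3 + 9 = 18.
No cover costs less than 18.

18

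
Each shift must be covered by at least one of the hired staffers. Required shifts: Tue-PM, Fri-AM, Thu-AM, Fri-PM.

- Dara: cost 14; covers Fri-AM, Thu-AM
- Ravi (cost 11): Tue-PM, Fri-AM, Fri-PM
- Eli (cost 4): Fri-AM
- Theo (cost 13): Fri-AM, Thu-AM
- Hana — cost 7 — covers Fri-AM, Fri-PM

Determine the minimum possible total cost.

This is a weighted set-cover instance.
The greedy cost-per-new-shift heuristic would pick Hana, Ravi, and Theo for 31, but a cheaper cover exists.
Choose Ravi and Theo: together they cover Tue-PM, Fri-AM, Thu-AM, Fri-PM — every shift.
Total cost: 11 + 13 = 24.
No cover costs less than 24.

24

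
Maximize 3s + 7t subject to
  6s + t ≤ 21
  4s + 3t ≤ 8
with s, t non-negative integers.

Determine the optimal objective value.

14

The continuous relaxation peaks at (0, 2.67) with value 18.67; rounding to a feasible lattice point costs some objective.
(s,t)=(0,2): 6·0+1·2=2≤21, 4·0+3·2=6≤8, objective 14.
(s,t)=(1,1): 6·1+1·1=7≤21, 4·1+3·1=7≤8, objective 10.
(s,t)=(0,1): 6·0+1·1=1≤21, 4·0+3·1=3≤8, objective 7.
No feasible integer point exceeds 14.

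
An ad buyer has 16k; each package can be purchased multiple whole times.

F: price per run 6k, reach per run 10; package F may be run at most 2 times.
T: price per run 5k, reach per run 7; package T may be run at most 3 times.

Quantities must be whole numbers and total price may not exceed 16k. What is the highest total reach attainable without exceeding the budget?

Take 1×F and 2×T: price 16 ≤ 16, reach 1·10 + 2·7 = 24.
No other integer combination yields more.

24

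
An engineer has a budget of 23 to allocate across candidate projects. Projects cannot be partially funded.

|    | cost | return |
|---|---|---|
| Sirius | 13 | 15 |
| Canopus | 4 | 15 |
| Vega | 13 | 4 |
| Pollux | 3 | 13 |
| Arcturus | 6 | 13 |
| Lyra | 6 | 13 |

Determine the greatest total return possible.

54

Allowing fractional choices, the relaxed optimum would be about 58.6, but projects are indivisible.
Canopus + Pollux + Arcturus + Lyra: cost 4 + 3 + 6 + 6 = 19 ≤ 23, return 15 + 13 + 13 + 13 = 54.
Sirius + Canopus + Pollux: cost 13 + 4 + 3 = 20 ≤ 23, return 15 + 15 + 13 = 43.
Sirius + Canopus + Arcturus: cost 13 + 4 + 6 = 23 ≤ 23, return 15 + 15 + 13 = 43.
Best is Canopus, Pollux, Arcturus, and Lyra with total return 54.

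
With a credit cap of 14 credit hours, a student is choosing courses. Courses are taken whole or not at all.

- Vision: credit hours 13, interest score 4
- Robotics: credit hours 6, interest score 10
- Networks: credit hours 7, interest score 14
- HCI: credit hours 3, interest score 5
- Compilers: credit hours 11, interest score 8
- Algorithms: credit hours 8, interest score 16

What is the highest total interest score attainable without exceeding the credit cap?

26

Allowing fractional choices, the relaxed optimum would be about 28.0, but courses are indivisible.
HCI + Algorithms: credit hours 3 + 8 = 11 ≤ 14, interest score 5 + 16 = 21.
Robotics + Algorithms: credit hours 6 + 8 = 14 ≤ 14, interest score 10 + 16 = 26.
Robotics + Networks: credit hours 6 + 7 = 13 ≤ 14, interest score 10 + 14 = 24.
Best is Robotics and Algorithms with total interest score 26.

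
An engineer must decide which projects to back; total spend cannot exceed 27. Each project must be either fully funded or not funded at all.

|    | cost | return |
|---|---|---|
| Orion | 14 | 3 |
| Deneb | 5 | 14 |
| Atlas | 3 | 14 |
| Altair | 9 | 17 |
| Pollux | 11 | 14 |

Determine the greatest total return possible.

45

Allowing fractional choices, the relaxed optimum would be about 57.7, but projects are indivisible.
Deneb + Atlas + Altair: cost 5 + 3 + 9 = 17 ≤ 27, return 14 + 14 + 17 = 45.
Atlas + Altair + Pollux: cost 3 + 9 + 11 = 23 ≤ 27, return 14 + 17 + 14 = 45.
Deneb + Altair + Pollux: cost 5 + 9 + 11 = 25 ≤ 27, return 14 + 17 + 14 = 45.
The maximum return is 45; one optimal choice is Deneb, Atlas, and Altair.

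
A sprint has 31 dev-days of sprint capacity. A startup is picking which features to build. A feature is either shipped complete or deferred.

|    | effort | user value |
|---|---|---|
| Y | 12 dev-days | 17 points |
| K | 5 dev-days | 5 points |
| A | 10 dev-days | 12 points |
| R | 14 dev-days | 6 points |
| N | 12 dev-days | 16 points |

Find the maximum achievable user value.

38

This is a 0-1 knapsack instance.
Allowing fractional choices, the relaxed optimum would be about 41.4, but features are indivisible.
Y + K + N: effort 12 + 5 + 12 = 29 ≤ 31, user value 17 + 5 + 16 = 38.
Y + K + A: effort 12 + 5 + 10 = 27 ≤ 31, user value 17 + 5 + 12 = 34.
Y + N: effort 12 + 12 = 24 ≤ 31, user value 17 + 16 = 33.
Best is Y, K, and N with total user value 38.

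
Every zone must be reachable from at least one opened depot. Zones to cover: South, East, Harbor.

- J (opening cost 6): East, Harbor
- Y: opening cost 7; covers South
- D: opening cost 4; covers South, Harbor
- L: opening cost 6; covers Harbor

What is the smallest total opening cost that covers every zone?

10

Choose J and D: together they cover South, East, Harbor — every zone.
Total opening cost: 6 + 4 = 10.
No cover costs less than 10.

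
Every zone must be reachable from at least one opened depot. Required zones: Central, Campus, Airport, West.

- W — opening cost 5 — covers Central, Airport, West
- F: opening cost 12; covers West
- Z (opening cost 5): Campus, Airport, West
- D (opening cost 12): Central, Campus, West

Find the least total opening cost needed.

Choose W and Z: together they cover Central, Campus, Airport, West — every zone.
Total opening cost: 5 + 5 = 10.
No cover costs less than 10.

10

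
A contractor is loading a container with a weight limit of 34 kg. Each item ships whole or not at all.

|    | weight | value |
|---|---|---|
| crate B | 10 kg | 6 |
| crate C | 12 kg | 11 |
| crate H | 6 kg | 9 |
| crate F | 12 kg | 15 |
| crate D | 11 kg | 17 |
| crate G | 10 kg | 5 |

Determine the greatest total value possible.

41

Allowing fractional choices, the relaxed optimum would be about 45.6, but items are indivisible.
crate B + crate F + crate D: weight 10 + 12 + 11 = 33 ≤ 34, value 6 + 15 + 17 = 38.
crate C + crate H + crate D: weight 12 + 6 + 11 = 29 ≤ 34, value 11 + 9 + 17 = 37.
crate H + crate F + crate D: weight 6 + 12 + 11 = 29 ≤ 34, value 9 + 15 + 17 = 41.
Best is crate H, crate F, and crate D with total value 41.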